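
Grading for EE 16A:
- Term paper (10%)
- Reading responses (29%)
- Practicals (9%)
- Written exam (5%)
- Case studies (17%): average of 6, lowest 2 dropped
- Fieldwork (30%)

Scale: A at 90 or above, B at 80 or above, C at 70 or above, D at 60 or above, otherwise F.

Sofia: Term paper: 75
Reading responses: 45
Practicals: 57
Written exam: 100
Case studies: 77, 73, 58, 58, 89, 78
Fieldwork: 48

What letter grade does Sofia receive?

Case studies: drop 58, 58 → average of remaining 4 = 317/4 = 79.25
Weighted total:
  Term paper 75 × 0.1 = 7.5
  Reading responses 45 × 0.29 = 13.05
  Practicals 57 × 0.09 = 5.13
  Written exam 100 × 0.05 = 5
  Case studies 79.25 × 0.17 = 13.4725
  Fieldwork 48 × 0.3 = 14.4
Sum = 58.5525
58.5525 < 60 → F

F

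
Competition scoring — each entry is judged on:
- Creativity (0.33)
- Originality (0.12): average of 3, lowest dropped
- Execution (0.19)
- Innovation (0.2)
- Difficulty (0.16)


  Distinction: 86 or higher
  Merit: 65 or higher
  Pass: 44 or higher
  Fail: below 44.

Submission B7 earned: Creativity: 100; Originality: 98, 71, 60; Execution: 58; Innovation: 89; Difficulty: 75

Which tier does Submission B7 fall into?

Merit

Originality: drop 60 → average of remaining 2 = 169/2 = 84.5
Weighted total:
  Creativity 100 × 0.33 = 33
  Originality 84.5 × 0.12 = 10.14
  Execution 58 × 0.19 = 11.02
  Innovation 89 × 0.2 = 17.8
  Difficulty 75 × 0.16 = 12
Sum = 83.96
83.96 is ≥ 65 and < 86 → Merit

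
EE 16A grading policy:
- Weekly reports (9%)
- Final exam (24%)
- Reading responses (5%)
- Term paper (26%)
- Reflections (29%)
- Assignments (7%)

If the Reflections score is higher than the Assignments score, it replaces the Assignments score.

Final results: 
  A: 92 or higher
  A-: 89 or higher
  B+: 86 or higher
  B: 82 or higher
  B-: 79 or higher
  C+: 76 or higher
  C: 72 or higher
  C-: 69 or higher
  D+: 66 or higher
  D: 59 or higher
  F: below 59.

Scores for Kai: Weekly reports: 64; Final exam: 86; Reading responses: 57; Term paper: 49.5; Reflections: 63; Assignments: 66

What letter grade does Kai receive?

D

Reflections (63) ≤ Assignments (66), so Assignments stays at 66.
Weighted total:
  Weekly reports 64 × 0.09 = 5.76
  Final exam 86 × 0.24 = 20.64
  Reading responses 57 × 0.05 = 2.85
  Term paper 49.5 × 0.26 = 12.87
  Reflections 63 × 0.29 = 18.27
  Assignments 66 × 0.07 = 4.62
Sum = 65.01
65.01 is ≥ 59 and < 66 → D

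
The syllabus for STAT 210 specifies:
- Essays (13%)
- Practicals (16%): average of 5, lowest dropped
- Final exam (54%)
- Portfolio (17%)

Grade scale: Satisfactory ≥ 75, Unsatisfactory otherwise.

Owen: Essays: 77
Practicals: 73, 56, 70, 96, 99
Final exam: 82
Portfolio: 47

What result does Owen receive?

Satisfactory

Practicals: drop 56 → average of remaining 4 = 338/4 = 84.5
Weighted total:
  Essays 77 × 0.13 = 10.01
  Practicals 84.5 × 0.16 = 13.52
  Final exam 82 × 0.54 = 44.28
  Portfolio 47 × 0.17 = 7.99
Sum = 75.8
75.8 ≥ 75 → Satisfactory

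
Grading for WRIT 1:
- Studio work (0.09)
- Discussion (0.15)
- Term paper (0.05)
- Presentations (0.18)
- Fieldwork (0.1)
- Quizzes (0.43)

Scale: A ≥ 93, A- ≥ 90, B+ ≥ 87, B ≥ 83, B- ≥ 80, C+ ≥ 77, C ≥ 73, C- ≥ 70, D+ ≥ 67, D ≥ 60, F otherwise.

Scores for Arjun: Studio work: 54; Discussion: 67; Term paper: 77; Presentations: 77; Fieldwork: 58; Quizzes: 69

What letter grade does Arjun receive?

Weighted total:
  Studio work 54 × 0.09 = 4.86
  Discussion 67 × 0.15 = 10.05
  Term paper 77 × 0.05 = 3.85
  Presentations 77 × 0.18 = 13.86
  Fieldwork 58 × 0.1 = 5.8
  Quizzes 69 × 0.43 = 29.67
Sum = 68.09
68.09 is ≥ 67 and < 70 → D+

D+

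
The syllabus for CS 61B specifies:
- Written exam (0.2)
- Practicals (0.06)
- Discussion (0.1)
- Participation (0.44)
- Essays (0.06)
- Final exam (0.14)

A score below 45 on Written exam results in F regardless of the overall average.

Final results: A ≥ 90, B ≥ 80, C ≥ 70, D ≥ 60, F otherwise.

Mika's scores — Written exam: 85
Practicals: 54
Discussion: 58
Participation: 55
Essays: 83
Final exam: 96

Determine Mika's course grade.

Written exam score 85 ≥ 45: minimum met.
Weighted total:
  Written exam 85 × 0.2 = 17
  Practicals 54 × 0.06 = 3.24
  Discussion 58 × 0.1 = 5.8
  Participation 55 × 0.44 = 24.2
  Essays 83 × 0.06 = 4.98
  Final exam 96 × 0.14 = 13.44
Sum = 68.66
68.66 is ≥ 60 and < 70 → D

D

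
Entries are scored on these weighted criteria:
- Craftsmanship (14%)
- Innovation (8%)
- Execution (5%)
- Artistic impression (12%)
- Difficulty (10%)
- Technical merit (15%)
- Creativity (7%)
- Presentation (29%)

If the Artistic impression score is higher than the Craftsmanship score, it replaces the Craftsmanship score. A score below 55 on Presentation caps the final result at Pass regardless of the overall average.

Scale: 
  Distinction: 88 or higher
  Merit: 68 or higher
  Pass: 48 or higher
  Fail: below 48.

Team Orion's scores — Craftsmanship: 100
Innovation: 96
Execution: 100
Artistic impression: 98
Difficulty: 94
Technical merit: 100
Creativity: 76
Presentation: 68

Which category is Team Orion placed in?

Merit

Artistic impression (98) ≤ Craftsmanship (100), so Craftsmanship stays at 100.
Presentation score 68 ≥ 55: minimum met.
Weighted total:
  Craftsmanship 100 × 0.14 = 14
  Innovation 96 × 0.08 = 7.68
  Execution 100 × 0.05 = 5
  Artistic impression 98 × 0.12 = 11.76
  Difficulty 94 × 0.1 = 9.4
  Technical merit 100 × 0.15 = 15
  Creativity 76 × 0.07 = 5.32
  Presentation 68 × 0.29 = 19.72
Sum = 87.88
87.88 is ≥ 68 and < 88 → Merit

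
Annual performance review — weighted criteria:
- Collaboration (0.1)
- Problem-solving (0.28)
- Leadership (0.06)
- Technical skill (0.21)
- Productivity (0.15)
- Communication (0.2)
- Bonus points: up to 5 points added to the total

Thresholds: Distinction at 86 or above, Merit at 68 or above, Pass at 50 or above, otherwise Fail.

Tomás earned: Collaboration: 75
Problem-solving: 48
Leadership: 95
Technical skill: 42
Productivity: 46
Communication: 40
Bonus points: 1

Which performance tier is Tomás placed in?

Pass

Weighted total:
  Collaboration 75 × 0.1 = 7.5
  Problem-solving 48 × 0.28 = 13.44
  Leadership 95 × 0.06 = 5.7
  Technical skill 42 × 0.21 = 8.82
  Productivity 46 × 0.15 = 6.9
  Communication 40 × 0.2 = 8
Sum = 50.36
Bonus points: 50.36 + 1 = 51.36
51.36 is ≥ 50 and < 68 → Pass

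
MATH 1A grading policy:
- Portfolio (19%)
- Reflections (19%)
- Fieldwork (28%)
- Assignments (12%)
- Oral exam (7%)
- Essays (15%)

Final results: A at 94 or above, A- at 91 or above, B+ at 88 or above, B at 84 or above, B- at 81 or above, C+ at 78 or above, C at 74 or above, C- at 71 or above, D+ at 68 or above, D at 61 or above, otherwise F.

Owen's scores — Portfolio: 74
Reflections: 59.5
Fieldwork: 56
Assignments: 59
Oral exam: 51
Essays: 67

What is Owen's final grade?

D

Weighted total:
  Portfolio 74 × 0.19 = 14.06
  Reflections 59.5 × 0.19 = 11.305
  Fieldwork 56 × 0.28 = 15.68
  Assignments 59 × 0.12 = 7.08
  Oral exam 51 × 0.07 = 3.57
  Essays 67 × 0.15 = 10.05
Sum = 61.745
61.745 is ≥ 61 and < 68 → D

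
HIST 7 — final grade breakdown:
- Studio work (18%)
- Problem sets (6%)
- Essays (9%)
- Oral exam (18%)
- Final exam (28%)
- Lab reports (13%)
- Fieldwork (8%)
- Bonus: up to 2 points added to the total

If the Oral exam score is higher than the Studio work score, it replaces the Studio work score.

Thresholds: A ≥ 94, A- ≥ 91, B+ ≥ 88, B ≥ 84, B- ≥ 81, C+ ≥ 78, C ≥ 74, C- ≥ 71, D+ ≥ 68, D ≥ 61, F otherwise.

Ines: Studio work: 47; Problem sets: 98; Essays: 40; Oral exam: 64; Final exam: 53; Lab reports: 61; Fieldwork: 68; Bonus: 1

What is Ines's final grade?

Oral exam (64) > Studio work (47), so Studio work counts as 64.
Weighted total:
  Studio work 64 × 0.18 = 11.52
  Problem sets 98 × 0.06 = 5.88
  Essays 40 × 0.09 = 3.6
  Oral exam 64 × 0.18 = 11.52
  Final exam 53 × 0.28 = 14.84
  Lab reports 61 × 0.13 = 7.93
  Fieldwork 68 × 0.08 = 5.44
Sum = 60.73
Bonus: 60.73 + 1 = 61.73
61.73 is ≥ 61 and < 68 → D

D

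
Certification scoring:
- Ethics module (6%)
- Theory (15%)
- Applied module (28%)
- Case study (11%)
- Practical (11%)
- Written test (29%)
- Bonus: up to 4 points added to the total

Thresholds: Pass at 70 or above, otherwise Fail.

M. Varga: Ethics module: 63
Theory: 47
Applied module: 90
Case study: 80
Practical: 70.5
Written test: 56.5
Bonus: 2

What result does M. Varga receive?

Pass

Weighted total:
  Ethics module 63 × 0.06 = 3.78
  Theory 47 × 0.15 = 7.05
  Applied module 90 × 0.28 = 25.2
  Case study 80 × 0.11 = 8.8
  Practical 70.5 × 0.11 = 7.755
  Written test 56.5 × 0.29 = 16.385
Sum = 68.97
Bonus: 68.97 + 2 = 70.97
70.97 ≥ 70 → Pass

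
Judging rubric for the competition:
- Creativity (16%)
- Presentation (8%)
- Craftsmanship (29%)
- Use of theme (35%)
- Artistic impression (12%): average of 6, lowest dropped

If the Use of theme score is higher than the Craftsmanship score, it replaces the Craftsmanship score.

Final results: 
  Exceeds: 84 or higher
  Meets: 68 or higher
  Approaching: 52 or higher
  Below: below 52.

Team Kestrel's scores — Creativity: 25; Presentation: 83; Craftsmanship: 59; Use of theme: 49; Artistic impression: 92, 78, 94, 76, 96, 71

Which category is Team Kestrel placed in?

Artistic impression: drop 71 → average of remaining 5 = 436/5 = 87.2
Use of theme (49) ≤ Craftsmanship (59), so Craftsmanship stays at 59.
Weighted total:
  Creativity 25 × 0.16 = 4
  Presentation 83 × 0.08 = 6.64
  Craftsmanship 59 × 0.29 = 17.11
  Use of theme 49 × 0.35 = 17.15
  Artistic impression 87.2 × 0.12 = 10.464
Sum = 55.364
55.364 is ≥ 52 and < 68 → Approaching

Approaching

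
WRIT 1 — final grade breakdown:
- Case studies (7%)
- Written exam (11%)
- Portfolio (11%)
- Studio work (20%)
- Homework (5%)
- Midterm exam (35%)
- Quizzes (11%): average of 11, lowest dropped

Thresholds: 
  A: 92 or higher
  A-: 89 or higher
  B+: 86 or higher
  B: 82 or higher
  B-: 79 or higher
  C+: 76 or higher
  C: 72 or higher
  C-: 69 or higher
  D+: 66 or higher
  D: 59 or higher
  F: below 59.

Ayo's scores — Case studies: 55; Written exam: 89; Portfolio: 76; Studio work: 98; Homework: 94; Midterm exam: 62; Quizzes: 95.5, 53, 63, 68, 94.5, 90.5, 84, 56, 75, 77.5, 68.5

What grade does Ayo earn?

C+

Quizzes: drop 53 → average of remaining 10 = 772.5/10 = 77.25
Weighted total:
  Case studies 55 × 0.07 = 3.85
  Written exam 89 × 0.11 = 9.79
  Portfolio 76 × 0.11 = 8.36
  Studio work 98 × 0.2 = 19.6
  Homework 94 × 0.05 = 4.7
  Midterm exam 62 × 0.35 = 21.7
  Quizzes 77.25 × 0.11 = 8.4975
Sum = 76.4975
76.4975 is ≥ 76 and < 79 → C+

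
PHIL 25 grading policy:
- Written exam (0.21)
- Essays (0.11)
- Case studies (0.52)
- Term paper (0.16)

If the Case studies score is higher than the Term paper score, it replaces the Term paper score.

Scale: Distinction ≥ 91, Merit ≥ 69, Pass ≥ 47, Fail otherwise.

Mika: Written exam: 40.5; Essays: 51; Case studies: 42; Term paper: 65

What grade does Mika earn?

Case studies (42) ≤ Term paper (65), so Term paper stays at 65.
Weighted total:
  Written exam 40.5 × 0.21 = 8.505
  Essays 51 × 0.11 = 5.61
  Case studies 42 × 0.52 = 21.84
  Term paper 65 × 0.16 = 10.4
Sum = 46.355
46.355 < 47 → Fail

Fail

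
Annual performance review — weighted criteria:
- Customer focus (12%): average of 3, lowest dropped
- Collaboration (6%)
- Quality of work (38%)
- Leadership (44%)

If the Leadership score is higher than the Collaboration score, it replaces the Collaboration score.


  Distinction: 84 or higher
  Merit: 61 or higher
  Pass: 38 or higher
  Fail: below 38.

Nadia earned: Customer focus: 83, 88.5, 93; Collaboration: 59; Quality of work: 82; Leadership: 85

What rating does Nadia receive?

Distinction

Customer focus: drop 83 → average of remaining 2 = 181.5/2 = 90.75
Leadership (85) > Collaboration (59), so Collaboration counts as 85.
Weighted total:
  Customer focus 90.75 × 0.12 = 10.89
  Collaboration 85 × 0.06 = 5.1
  Quality of work 82 × 0.38 = 31.16
  Leadership 85 × 0.44 = 37.4
Sum = 84.55
84.55 ≥ 84 → Distinction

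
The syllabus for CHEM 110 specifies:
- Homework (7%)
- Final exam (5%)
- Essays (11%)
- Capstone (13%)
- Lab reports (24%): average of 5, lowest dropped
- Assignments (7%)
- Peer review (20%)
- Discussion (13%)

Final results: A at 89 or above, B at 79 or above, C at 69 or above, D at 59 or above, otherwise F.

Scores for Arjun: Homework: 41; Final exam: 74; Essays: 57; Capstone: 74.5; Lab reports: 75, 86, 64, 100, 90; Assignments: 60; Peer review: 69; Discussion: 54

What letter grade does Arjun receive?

Lab reports: drop 64 → average of remaining 4 = 351/4 = 87.75
Weighted total:
  Homework 41 × 0.07 = 2.87
  Final exam 74 × 0.05 = 3.7
  Essays 57 × 0.11 = 6.27
  Capstone 74.5 × 0.13 = 9.685
  Lab reports 87.75 × 0.24 = 21.06
  Assignments 60 × 0.07 = 4.2
  Peer review 69 × 0.2 = 13.8
  Discussion 54 × 0.13 = 7.02
Sum = 68.605
68.605 is ≥ 59 and < 69 → D

D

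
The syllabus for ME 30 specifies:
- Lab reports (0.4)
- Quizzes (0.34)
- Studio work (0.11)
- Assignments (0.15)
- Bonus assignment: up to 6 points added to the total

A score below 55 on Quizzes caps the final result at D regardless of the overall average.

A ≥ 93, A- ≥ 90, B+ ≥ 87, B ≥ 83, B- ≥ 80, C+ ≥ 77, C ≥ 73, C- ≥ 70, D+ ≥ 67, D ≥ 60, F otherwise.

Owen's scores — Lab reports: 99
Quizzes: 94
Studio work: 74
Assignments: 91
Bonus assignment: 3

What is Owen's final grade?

Quizzes score 94 ≥ 55: minimum met.
Weighted total:
  Lab reports 99 × 0.4 = 39.6
  Quizzes 94 × 0.34 = 31.96
  Studio work 74 × 0.11 = 8.14
  Assignments 91 × 0.15 = 13.65
Sum = 93.35
Bonus assignment: 93.35 + 3 = 96.35
96.35 ≥ 93 → A

A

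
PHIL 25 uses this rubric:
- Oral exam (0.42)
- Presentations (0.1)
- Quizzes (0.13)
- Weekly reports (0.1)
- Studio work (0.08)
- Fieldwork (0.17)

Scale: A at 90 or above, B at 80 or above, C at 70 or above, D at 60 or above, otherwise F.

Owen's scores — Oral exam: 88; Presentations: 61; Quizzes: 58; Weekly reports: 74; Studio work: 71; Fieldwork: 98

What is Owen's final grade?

B

Weighted total:
  Oral exam 88 × 0.42 = 36.96
  Presentations 61 × 0.1 = 6.1
  Quizzes 58 × 0.13 = 7.54
  Weekly reports 74 × 0.1 = 7.4
  Studio work 71 × 0.08 = 5.68
  Fieldwork 98 × 0.17 = 16.66
Sum = 80.34
80.34 is ≥ 80 and < 90 → B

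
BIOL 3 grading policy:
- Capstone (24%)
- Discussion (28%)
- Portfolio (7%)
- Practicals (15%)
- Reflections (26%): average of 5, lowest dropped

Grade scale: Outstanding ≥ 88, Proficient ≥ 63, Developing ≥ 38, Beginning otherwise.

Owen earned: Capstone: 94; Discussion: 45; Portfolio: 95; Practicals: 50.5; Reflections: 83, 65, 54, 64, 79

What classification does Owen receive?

Reflections: drop 54 → average of remaining 4 = 291/4 = 72.75
Weighted total:
  Capstone 94 × 0.24 = 22.56
  Discussion 45 × 0.28 = 12.6
  Portfolio 95 × 0.07 = 6.65
  Practicals 50.5 × 0.15 = 7.575
  Reflections 72.75 × 0.26 = 18.915
Sum = 68.3
68.3 is ≥ 63 and < 88 → Proficient

Proficient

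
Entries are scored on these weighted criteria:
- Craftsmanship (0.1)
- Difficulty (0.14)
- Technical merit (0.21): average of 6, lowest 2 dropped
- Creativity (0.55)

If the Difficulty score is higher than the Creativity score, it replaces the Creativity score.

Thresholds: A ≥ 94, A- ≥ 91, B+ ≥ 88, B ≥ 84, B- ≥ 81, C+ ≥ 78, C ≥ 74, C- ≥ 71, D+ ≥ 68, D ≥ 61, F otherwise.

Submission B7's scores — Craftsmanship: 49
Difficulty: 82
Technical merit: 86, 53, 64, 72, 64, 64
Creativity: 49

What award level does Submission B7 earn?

Technical merit: drop 53, 64 → average of remaining 4 = 286/4 = 71.5
Difficulty (82) > Creativity (49), so Creativity counts as 82.
Weighted total:
  Craftsmanship 49 × 0.1 = 4.9
  Difficulty 82 × 0.14 = 11.48
  Technical merit 71.5 × 0.21 = 15.015
  Creativity 82 × 0.55 = 45.1
Sum = 76.495
76.495 is ≥ 74 and < 78 → C

C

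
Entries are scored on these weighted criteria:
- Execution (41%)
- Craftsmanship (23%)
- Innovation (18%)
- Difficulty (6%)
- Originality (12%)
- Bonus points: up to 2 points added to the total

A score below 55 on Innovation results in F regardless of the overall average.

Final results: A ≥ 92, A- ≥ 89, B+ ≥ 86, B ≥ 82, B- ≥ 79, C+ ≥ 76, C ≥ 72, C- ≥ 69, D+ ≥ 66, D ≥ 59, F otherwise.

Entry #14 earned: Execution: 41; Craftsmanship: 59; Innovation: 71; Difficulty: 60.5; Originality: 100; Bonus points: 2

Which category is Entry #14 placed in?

Innovation score 71 ≥ 55: minimum met.
Weighted total:
  Execution 41 × 0.41 = 16.81
  Craftsmanship 59 × 0.23 = 13.57
  Innovation 71 × 0.18 = 12.78
  Difficulty 60.5 × 0.06 = 3.63
  Originality 100 × 0.12 = 12
Sum = 58.79
Bonus points: 58.79 + 2 = 60.79
60.79 is ≥ 59 and < 66 → D

D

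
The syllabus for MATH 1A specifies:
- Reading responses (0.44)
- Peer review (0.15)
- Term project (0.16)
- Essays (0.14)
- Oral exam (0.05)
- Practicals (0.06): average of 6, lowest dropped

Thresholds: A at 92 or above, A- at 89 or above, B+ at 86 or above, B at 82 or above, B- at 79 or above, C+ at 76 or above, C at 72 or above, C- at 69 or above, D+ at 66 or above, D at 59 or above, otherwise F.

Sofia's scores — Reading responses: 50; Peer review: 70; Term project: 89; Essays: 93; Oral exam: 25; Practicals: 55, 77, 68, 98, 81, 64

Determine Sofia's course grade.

D

Practicals: drop 55 → average of remaining 5 = 388/5 = 77.6
Weighted total:
  Reading responses 50 × 0.44 = 22
  Peer review 70 × 0.15 = 10.5
  Term project 89 × 0.16 = 14.24
  Essays 93 × 0.14 = 13.02
  Oral exam 25 × 0.05 = 1.25
  Practicals 77.6 × 0.06 = 4.656
Sum = 65.666
65.666 is ≥ 59 and < 66 → D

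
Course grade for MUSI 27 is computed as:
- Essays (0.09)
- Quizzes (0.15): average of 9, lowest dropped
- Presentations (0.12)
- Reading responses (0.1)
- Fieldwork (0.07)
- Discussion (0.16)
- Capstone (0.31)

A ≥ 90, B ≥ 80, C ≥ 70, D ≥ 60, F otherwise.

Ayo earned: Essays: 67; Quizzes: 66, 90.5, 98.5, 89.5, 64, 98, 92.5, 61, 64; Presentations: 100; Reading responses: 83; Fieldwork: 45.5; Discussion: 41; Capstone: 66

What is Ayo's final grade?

Quizzes: drop 61 → average of remaining 8 = 663/8 = 82.875
Weighted total:
  Essays 67 × 0.09 = 6.03
  Quizzes 82.875 × 0.15 = 12.43125
  Presentations 100 × 0.12 = 12
  Reading responses 83 × 0.1 = 8.3
  Fieldwork 45.5 × 0.07 = 3.185
  Discussion 41 × 0.16 = 6.56
  Capstone 66 × 0.31 = 20.46
Sum = 68.96625
68.96625 is ≥ 60 and < 70 → D

D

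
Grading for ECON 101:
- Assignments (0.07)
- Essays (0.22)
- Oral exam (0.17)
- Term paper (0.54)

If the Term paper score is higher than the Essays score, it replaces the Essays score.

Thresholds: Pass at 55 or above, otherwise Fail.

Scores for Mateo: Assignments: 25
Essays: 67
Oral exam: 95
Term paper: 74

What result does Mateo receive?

Pass

Term paper (74) > Essays (67), so Essays counts as 74.
Weighted total:
  Assignments 25 × 0.07 = 1.75
  Essays 74 × 0.22 = 16.28
  Oral exam 95 × 0.17 = 16.15
  Term paper 74 × 0.54 = 39.96
Sum = 74.14
74.14 ≥ 55 → Pass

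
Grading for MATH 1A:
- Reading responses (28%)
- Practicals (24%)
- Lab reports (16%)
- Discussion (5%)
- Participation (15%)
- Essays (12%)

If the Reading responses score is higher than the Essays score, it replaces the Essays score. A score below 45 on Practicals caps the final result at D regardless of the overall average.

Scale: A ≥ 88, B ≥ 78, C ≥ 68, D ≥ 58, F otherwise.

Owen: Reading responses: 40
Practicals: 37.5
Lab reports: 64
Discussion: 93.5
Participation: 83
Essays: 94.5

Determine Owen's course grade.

Reading responses (40) ≤ Essays (94.5), so Essays stays at 94.5.
Practicals score 37.5 < 45: minimum not met.
Weighted total:
  Reading responses 40 × 0.28 = 11.2
  Practicals 37.5 × 0.24 = 9
  Lab reports 64 × 0.16 = 10.24
  Discussion 93.5 × 0.05 = 4.675
  Participation 83 × 0.15 = 12.45
  Essays 94.5 × 0.12 = 11.34
Sum = 58.905
58.905 would be D; cap at D applies → D.

D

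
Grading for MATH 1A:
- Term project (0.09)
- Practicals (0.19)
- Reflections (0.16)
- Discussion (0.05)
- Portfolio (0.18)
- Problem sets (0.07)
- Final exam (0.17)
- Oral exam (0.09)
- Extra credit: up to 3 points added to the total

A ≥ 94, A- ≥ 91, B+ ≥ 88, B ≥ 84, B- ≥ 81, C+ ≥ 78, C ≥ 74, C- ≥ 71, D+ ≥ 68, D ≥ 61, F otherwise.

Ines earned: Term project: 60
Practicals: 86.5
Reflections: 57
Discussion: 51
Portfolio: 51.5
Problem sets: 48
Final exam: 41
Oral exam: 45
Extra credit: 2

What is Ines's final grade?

F

Weighted total:
  Term project 60 × 0.09 = 5.4
  Practicals 86.5 × 0.19 = 16.435
  Reflections 57 × 0.16 = 9.12
  Discussion 51 × 0.05 = 2.55
  Portfolio 51.5 × 0.18 = 9.27
  Problem sets 48 × 0.07 = 3.36
  Final exam 41 × 0.17 = 6.97
  Oral exam 45 × 0.09 = 4.05
Sum = 57.155
Extra credit: 57.155 + 2 = 59.155
59.155 < 61 → F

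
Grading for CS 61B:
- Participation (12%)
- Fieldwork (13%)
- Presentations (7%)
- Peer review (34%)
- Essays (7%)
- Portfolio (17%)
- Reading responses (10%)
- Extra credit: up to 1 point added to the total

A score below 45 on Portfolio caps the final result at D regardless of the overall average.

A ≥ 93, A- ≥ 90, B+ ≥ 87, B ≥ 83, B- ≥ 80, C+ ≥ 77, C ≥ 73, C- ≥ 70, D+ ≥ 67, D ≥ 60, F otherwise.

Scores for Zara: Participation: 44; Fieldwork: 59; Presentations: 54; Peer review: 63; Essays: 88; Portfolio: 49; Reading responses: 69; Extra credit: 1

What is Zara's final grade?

Portfolio score 49 ≥ 45: minimum met.
Weighted total:
  Participation 44 × 0.12 = 5.28
  Fieldwork 59 × 0.13 = 7.67
  Presentations 54 × 0.07 = 3.78
  Peer review 63 × 0.34 = 21.42
  Essays 88 × 0.07 = 6.16
  Portfolio 49 × 0.17 = 8.33
  Reading responses 69 × 0.1 = 6.9
Sum = 59.54
Extra credit: 59.54 + 1 = 60.54
60.54 is ≥ 60 and < 67 → D

D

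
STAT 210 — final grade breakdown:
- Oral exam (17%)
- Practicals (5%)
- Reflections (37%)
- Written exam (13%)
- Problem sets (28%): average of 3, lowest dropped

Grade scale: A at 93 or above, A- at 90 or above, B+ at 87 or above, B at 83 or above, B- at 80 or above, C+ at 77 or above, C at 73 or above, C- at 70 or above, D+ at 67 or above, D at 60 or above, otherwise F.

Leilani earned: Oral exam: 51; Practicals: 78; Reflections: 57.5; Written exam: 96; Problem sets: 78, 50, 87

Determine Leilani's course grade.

Problem sets: drop 50 → average of remaining 2 = 165/2 = 82.5
Weighted total:
  Oral exam 51 × 0.17 = 8.67
  Practicals 78 × 0.05 = 3.9
  Reflections 57.5 × 0.37 = 21.275
  Written exam 96 × 0.13 = 12.48
  Problem sets 82.5 × 0.28 = 23.1
Sum = 69.425
69.425 is ≥ 67 and < 70 → D+

D+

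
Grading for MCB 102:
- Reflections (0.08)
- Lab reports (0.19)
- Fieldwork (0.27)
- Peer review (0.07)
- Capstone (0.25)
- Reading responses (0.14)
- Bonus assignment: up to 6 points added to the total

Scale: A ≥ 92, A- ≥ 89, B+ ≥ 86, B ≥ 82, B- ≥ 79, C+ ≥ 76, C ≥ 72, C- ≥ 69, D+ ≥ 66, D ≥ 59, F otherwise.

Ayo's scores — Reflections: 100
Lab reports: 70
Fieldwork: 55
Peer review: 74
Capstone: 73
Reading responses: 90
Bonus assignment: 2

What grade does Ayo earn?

C

Weighted total:
  Reflections 100 × 0.08 = 8
  Lab reports 70 × 0.19 = 13.3
  Fieldwork 55 × 0.27 = 14.85
  Peer review 74 × 0.07 = 5.18
  Capstone 73 × 0.25 = 18.25
  Reading responses 90 × 0.14 = 12.6
Sum = 72.18
Bonus assignment: 72.18 + 2 = 74.18
74.18 is ≥ 72 and < 76 → C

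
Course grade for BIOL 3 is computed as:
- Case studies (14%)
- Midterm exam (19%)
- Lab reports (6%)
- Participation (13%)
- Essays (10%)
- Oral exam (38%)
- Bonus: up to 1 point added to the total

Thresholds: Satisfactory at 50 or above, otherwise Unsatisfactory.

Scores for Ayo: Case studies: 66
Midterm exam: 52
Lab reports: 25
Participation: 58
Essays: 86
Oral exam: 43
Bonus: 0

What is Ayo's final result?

Weighted total:
  Case studies 66 × 0.14 = 9.24
  Midterm exam 52 × 0.19 = 9.88
  Lab reports 25 × 0.06 = 1.5
  Participation 58 × 0.13 = 7.54
  Essays 86 × 0.1 = 8.6
  Oral exam 43 × 0.38 = 16.34
Sum = 53.1
Bonus: 53.1 + 0 = 53.1
53.1 ≥ 50 → Satisfactory

Satisfactory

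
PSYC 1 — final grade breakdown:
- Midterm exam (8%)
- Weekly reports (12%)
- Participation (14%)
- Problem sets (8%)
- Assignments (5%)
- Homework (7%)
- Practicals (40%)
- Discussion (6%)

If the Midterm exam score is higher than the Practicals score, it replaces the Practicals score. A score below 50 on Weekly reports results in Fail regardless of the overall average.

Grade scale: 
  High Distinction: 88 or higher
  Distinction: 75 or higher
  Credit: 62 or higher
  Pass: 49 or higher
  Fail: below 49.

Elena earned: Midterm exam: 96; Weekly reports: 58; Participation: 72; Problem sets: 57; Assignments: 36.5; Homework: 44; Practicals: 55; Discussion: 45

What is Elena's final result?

Midterm exam (96) > Practicals (55), so Practicals counts as 96.
Weekly reports score 58 ≥ 50: minimum met.
Weighted total:
  Midterm exam 96 × 0.08 = 7.68
  Weekly reports 58 × 0.12 = 6.96
  Participation 72 × 0.14 = 10.08
  Problem sets 57 × 0.08 = 4.56
  Assignments 36.5 × 0.05 = 1.825
  Homework 44 × 0.07 = 3.08
  Practicals 96 × 0.4 = 38.4
  Discussion 45 × 0.06 = 2.7
Sum = 75.285
75.285 is ≥ 75 and < 88 → Distinction

Distinction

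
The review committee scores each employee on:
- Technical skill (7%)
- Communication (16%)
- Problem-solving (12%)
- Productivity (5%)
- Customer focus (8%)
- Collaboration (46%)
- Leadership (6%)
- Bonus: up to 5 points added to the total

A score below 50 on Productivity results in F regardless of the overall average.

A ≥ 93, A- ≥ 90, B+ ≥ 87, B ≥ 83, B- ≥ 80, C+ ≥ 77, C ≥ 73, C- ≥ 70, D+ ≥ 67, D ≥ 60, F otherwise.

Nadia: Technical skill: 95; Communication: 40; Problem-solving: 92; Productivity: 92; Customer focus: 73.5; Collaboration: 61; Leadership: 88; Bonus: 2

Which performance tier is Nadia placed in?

Productivity score 92 ≥ 50: minimum met.
Weighted total:
  Technical skill 95 × 0.07 = 6.65
  Communication 40 × 0.16 = 6.4
  Problem-solving 92 × 0.12 = 11.04
  Productivity 92 × 0.05 = 4.6
  Customer focus 73.5 × 0.08 = 5.88
  Collaboration 61 × 0.46 = 28.06
  Leadership 88 × 0.06 = 5.28
Sum = 67.91
Bonus: 67.91 + 2 = 69.91
69.91 is ≥ 67 and < 70 → D+

D+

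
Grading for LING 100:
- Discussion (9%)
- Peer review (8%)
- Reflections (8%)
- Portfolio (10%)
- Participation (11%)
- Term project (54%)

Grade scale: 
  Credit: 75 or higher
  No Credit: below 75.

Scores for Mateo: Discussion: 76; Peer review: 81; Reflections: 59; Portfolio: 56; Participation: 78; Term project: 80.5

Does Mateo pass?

Weighted total:
  Discussion 76 × 0.09 = 6.84
  Peer review 81 × 0.08 = 6.48
  Reflections 59 × 0.08 = 4.72
  Portfolio 56 × 0.1 = 5.6
  Participation 78 × 0.11 = 8.58
  Term project 80.5 × 0.54 = 43.47
Sum = 75.69
75.69 ≥ 75 → Credit

Credit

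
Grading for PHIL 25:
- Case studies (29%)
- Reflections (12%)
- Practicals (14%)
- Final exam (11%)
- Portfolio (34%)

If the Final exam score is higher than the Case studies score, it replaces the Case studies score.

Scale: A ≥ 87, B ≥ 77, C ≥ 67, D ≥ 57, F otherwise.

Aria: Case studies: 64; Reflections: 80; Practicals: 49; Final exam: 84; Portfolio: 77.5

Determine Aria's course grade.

Final exam (84) > Case studies (64), so Case studies counts as 84.
Weighted total:
  Case studies 84 × 0.29 = 24.36
  Reflections 80 × 0.12 = 9.6
  Practicals 49 × 0.14 = 6.86
  Final exam 84 × 0.11 = 9.24
  Portfolio 77.5 × 0.34 = 26.35
Sum = 76.41
76.41 is ≥ 67 and < 77 → C

C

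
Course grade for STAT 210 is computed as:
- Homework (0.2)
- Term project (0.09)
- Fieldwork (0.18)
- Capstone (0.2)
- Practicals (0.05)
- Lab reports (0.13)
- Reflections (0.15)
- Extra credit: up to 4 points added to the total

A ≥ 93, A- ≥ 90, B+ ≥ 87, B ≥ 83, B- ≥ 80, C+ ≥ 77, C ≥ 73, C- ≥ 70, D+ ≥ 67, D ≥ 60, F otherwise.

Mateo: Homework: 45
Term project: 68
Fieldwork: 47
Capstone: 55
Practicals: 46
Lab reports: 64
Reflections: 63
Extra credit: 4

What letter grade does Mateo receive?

F

Weighted total:
  Homework 45 × 0.2 = 9
  Term project 68 × 0.09 = 6.12
  Fieldwork 47 × 0.18 = 8.46
  Capstone 55 × 0.2 = 11
  Practicals 46 × 0.05 = 2.3
  Lab reports 64 × 0.13 = 8.32
  Reflections 63 × 0.15 = 9.45
Sum = 54.65
Extra credit: 54.65 + 4 = 58.65
58.65 < 60 → F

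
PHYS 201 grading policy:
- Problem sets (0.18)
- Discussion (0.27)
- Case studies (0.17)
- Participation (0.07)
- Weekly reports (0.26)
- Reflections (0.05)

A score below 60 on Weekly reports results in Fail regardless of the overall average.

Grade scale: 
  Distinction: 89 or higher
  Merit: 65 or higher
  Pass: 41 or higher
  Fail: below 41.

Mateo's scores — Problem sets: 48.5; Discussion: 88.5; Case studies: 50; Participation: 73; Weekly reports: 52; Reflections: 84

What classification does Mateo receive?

Fail

Weekly reports score 52 < 60: minimum not met.
Weighted total:
  Problem sets 48.5 × 0.18 = 8.73
  Discussion 88.5 × 0.27 = 23.895
  Case studies 50 × 0.17 = 8.5
  Participation 73 × 0.07 = 5.11
  Weekly reports 52 × 0.26 = 13.52
  Reflections 84 × 0.05 = 4.2
Sum = 63.955
Because the Weekly reports minimum was not met, the result is Fail.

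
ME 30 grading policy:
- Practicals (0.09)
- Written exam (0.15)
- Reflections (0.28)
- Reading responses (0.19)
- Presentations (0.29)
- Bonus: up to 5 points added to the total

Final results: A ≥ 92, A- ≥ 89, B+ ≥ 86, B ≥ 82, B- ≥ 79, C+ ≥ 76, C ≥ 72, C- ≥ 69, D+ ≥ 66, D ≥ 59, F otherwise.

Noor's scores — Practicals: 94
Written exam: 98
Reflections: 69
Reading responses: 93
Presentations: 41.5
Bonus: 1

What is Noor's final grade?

C

Weighted total:
  Practicals 94 × 0.09 = 8.46
  Written exam 98 × 0.15 = 14.7
  Reflections 69 × 0.28 = 19.32
  Reading responses 93 × 0.19 = 17.67
  Presentations 41.5 × 0.29 = 12.035
Sum = 72.185
Bonus: 72.185 + 1 = 73.185
73.185 is ≥ 72 and < 76 → C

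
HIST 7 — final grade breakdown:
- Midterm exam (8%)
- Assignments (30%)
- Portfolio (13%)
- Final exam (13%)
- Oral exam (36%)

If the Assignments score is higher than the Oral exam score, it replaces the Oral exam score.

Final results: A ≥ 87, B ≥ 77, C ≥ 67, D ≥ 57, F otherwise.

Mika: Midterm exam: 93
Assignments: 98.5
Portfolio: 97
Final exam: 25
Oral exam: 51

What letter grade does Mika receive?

A

Assignments (98.5) > Oral exam (51), so Oral exam counts as 98.5.
Weighted total:
  Midterm exam 93 × 0.08 = 7.44
  Assignments 98.5 × 0.3 = 29.55
  Portfolio 97 × 0.13 = 12.61
  Final exam 25 × 0.13 = 3.25
  Oral exam 98.5 × 0.36 = 35.46
Sum = 88.31
88.31 ≥ 87 → A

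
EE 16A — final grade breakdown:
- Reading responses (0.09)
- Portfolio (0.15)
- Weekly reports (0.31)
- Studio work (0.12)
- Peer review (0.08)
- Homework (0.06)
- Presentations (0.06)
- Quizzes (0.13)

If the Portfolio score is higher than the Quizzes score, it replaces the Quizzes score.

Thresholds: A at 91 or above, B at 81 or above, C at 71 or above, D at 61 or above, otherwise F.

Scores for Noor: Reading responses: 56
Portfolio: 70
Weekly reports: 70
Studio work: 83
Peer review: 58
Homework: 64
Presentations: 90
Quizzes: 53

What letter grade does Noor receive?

Portfolio (70) > Quizzes (53), so Quizzes counts as 70.
Weighted total:
  Reading responses 56 × 0.09 = 5.04
  Portfolio 70 × 0.15 = 10.5
  Weekly reports 70 × 0.31 = 21.7
  Studio work 83 × 0.12 = 9.96
  Peer review 58 × 0.08 = 4.64
  Homework 64 × 0.06 = 3.84
  Presentations 90 × 0.06 = 5.4
  Quizzes 70 × 0.13 = 9.1
Sum = 70.18
70.18 is ≥ 61 and < 71 → D

D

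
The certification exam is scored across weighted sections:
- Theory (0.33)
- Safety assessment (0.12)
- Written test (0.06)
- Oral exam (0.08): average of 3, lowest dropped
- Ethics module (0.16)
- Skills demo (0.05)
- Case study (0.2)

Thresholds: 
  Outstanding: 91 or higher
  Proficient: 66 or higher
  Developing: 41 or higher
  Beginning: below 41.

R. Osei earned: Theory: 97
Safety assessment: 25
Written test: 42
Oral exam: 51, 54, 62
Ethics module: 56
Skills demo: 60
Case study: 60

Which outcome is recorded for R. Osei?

Proficient

Oral exam: drop 51 → average of remaining 2 = 116/2 = 58
Weighted total:
  Theory 97 × 0.33 = 32.01
  Safety assessment 25 × 0.12 = 3
  Written test 42 × 0.06 = 2.52
  Oral exam 58 × 0.08 = 4.64
  Ethics module 56 × 0.16 = 8.96
  Skills demo 60 × 0.05 = 3
  Case study 60 × 0.2 = 12
Sum = 66.13
66.13 is ≥ 66 and < 91 → Proficient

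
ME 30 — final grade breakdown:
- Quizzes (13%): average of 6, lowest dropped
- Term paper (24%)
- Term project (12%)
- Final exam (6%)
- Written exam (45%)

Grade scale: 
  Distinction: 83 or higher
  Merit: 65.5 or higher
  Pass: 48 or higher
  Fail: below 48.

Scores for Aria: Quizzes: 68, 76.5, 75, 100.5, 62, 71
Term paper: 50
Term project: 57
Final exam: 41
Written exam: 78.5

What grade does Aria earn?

Quizzes: drop 62 → average of remaining 5 = 391/5 = 78.2
Weighted total:
  Quizzes 78.2 × 0.13 = 10.166
  Term paper 50 × 0.24 = 12
  Term project 57 × 0.12 = 6.84
  Final exam 41 × 0.06 = 2.46
  Written exam 78.5 × 0.45 = 35.325
Sum = 66.791
66.791 is ≥ 65.5 and < 83 → Merit

Merit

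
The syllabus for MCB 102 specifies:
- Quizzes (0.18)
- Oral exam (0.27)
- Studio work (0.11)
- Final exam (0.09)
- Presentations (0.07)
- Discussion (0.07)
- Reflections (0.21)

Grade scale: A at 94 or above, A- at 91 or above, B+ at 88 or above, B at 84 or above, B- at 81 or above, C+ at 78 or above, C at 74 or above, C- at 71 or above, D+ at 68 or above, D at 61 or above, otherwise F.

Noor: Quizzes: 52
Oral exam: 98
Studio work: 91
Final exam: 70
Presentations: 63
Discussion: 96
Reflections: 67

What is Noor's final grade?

Weighted total:
  Quizzes 52 × 0.18 = 9.36
  Oral exam 98 × 0.27 = 26.46
  Studio work 91 × 0.11 = 10.01
  Final exam 70 × 0.09 = 6.3
  Presentations 63 × 0.07 = 4.41
  Discussion 96 × 0.07 = 6.72
  Reflections 67 × 0.21 = 14.07
Sum = 77.33
77.33 is ≥ 74 and < 78 → C

C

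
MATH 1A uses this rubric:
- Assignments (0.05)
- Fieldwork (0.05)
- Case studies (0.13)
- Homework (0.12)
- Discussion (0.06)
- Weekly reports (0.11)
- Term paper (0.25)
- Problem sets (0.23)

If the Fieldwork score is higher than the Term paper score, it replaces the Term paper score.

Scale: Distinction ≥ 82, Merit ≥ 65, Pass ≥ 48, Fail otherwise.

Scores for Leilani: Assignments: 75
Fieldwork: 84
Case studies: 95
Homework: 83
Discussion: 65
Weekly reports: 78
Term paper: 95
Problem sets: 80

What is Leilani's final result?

Distinction

Fieldwork (84) ≤ Term paper (95), so Term paper stays at 95.
Weighted total:
  Assignments 75 × 0.05 = 3.75
  Fieldwork 84 × 0.05 = 4.2
  Case studies 95 × 0.13 = 12.35
  Homework 83 × 0.12 = 9.96
  Discussion 65 × 0.06 = 3.9
  Weekly reports 78 × 0.11 = 8.58
  Term paper 95 × 0.25 = 23.75
  Problem sets 80 × 0.23 = 18.4
Sum = 84.89
84.89 ≥ 82 → Distinction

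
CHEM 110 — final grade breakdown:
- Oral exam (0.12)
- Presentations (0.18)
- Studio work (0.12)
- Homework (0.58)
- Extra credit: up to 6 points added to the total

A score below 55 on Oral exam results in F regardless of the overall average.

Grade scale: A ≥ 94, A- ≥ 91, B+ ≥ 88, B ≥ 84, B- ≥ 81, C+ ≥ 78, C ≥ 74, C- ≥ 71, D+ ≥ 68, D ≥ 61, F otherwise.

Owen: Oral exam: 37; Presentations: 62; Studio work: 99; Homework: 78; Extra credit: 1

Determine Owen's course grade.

F

Oral exam score 37 < 55: minimum not met.
Weighted total:
  Oral exam 37 × 0.12 = 4.44
  Presentations 62 × 0.18 = 11.16
  Studio work 99 × 0.12 = 11.88
  Homework 78 × 0.58 = 45.24
Sum = 72.72
Extra credit: 72.72 + 1 = 73.72
Because the Oral exam minimum was not met, the result is F.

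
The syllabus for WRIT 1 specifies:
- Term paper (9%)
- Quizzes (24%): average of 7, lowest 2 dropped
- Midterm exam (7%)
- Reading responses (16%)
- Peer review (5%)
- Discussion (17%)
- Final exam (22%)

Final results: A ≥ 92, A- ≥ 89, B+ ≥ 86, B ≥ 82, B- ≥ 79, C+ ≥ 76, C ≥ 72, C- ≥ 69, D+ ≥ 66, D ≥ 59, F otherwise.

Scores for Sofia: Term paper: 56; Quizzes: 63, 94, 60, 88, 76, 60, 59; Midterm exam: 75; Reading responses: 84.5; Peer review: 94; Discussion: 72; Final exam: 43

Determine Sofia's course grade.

D+

Quizzes: drop 59, 60 → average of remaining 5 = 381/5 = 76.2
Weighted total:
  Term paper 56 × 0.09 = 5.04
  Quizzes 76.2 × 0.24 = 18.288
  Midterm exam 75 × 0.07 = 5.25
  Reading responses 84.5 × 0.16 = 13.52
  Peer review 94 × 0.05 = 4.7
  Discussion 72 × 0.17 = 12.24
  Final exam 43 × 0.22 = 9.46
Sum = 68.498
68.498 is ≥ 66 and < 69 → D+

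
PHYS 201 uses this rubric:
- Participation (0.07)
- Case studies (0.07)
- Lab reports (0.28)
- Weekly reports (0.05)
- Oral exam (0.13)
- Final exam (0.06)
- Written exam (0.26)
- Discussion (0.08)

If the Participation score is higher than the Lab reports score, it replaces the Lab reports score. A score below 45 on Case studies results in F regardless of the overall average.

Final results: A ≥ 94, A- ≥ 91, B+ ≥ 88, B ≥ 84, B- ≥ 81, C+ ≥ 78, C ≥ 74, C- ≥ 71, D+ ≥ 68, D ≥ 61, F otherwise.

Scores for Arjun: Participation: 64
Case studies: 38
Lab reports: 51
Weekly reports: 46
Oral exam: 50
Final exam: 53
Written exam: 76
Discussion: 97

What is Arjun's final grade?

Participation (64) > Lab reports (51), so Lab reports counts as 64.
Case studies score 38 < 45: minimum not met.
Weighted total:
  Participation 64 × 0.07 = 4.48
  Case studies 38 × 0.07 = 2.66
  Lab reports 64 × 0.28 = 17.92
  Weekly reports 46 × 0.05 = 2.3
  Oral exam 50 × 0.13 = 6.5
  Final exam 53 × 0.06 = 3.18
  Written exam 76 × 0.26 = 19.76
  Discussion 97 × 0.08 = 7.76
Sum = 64.56
Because the Case studies minimum was not met, the result is F.

F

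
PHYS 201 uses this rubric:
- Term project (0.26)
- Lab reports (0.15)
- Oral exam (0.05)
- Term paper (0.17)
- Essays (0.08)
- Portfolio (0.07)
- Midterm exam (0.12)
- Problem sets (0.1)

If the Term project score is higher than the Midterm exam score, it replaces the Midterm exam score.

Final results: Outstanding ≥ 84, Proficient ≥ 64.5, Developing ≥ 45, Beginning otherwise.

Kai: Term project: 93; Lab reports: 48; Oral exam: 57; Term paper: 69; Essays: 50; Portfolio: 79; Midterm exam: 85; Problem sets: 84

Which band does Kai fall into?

Term project (93) > Midterm exam (85), so Midterm exam counts as 93.
Weighted total:
  Term project 93 × 0.26 = 24.18
  Lab reports 48 × 0.15 = 7.2
  Oral exam 57 × 0.05 = 2.85
  Term paper 69 × 0.17 = 11.73
  Essays 50 × 0.08 = 4
  Portfolio 79 × 0.07 = 5.53
  Midterm exam 93 × 0.12 = 11.16
  Problem sets 84 × 0.1 = 8.4
Sum = 75.05
75.05 is ≥ 64.5 and < 84 → Proficient

Proficient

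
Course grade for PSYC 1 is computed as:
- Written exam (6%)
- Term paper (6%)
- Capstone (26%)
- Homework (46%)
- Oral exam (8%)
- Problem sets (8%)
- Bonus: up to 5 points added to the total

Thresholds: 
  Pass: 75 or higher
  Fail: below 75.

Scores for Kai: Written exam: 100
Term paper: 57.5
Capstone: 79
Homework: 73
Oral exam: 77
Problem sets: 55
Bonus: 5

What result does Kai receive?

Pass

Weighted total:
  Written exam 100 × 0.06 = 6
  Term paper 57.5 × 0.06 = 3.45
  Capstone 79 × 0.26 = 20.54
  Homework 73 × 0.46 = 33.58
  Oral exam 77 × 0.08 = 6.16
  Problem sets 55 × 0.08 = 4.4
Sum = 74.13
Bonus: 74.13 + 5 = 79.13
79.13 ≥ 75 → Pass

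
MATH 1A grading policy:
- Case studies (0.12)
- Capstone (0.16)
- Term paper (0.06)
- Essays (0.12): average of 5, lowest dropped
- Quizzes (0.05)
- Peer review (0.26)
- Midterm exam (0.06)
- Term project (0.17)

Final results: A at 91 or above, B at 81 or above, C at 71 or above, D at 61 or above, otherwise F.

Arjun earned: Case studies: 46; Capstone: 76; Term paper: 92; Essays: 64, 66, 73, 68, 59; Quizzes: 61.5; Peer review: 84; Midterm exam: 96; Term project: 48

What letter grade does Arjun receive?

Essays: drop 59 → average of remaining 4 = 271/4 = 67.75
Weighted total:
  Case studies 46 × 0.12 = 5.52
  Capstone 76 × 0.16 = 12.16
  Term paper 92 × 0.06 = 5.52
  Essays 67.75 × 0.12 = 8.13
  Quizzes 61.5 × 0.05 = 3.075
  Peer review 84 × 0.26 = 21.84
  Midterm exam 96 × 0.06 = 5.76
  Term project 48 × 0.17 = 8.16
Sum = 70.165
70.165 is ≥ 61 and < 71 → D

D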